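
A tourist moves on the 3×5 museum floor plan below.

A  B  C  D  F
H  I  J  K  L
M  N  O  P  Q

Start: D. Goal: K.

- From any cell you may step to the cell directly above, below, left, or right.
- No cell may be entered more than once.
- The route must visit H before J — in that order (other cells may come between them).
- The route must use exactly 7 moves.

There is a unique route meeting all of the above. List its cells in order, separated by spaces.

D C B A H I J K

The waypoints must appear in the order H, J, with no cell reused.
Route from D: 3× left (reaching A), down to H, 3× right (reaching K) — 7 moves in all.
Check: order respected (H at step 4, J at step 6); 7 moves as required.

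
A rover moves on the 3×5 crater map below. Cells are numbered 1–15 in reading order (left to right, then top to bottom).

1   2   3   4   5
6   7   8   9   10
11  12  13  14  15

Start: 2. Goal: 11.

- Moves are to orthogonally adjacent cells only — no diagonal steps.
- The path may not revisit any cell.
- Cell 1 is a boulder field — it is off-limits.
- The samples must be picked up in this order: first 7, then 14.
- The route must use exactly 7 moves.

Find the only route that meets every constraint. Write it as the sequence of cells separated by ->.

The waypoints must appear in the order 7, 14, with no cell reused.
Route from 2: down 1 to 7, right 2 to 9, down 1 to 14, left 3 to 11 — 7 moves in all.
Check: order respected (7 at step 1, 14 at step 4); 7 moves as required.

2 -> 7 -> 8 -> 9 -> 14 -> 13 -> 12 -> 11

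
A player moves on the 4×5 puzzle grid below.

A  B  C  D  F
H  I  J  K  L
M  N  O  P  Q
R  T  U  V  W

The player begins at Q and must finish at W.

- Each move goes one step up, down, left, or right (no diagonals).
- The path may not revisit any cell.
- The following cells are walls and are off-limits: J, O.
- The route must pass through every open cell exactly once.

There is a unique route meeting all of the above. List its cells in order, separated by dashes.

Need to visit all 18 open cells exactly once, starting at Q and ending at W.
Cell C has only two open neighbours (B and D), so the path must pass straight through it: one of those is the cell it's entered from and the other is where it exits.
Route from Q: left 1 to P, up 1 to K, right 1 to L, up 1 to F, left 4 to A, down 1 to H, right 1 to I, down 1 to N, left 1 to M, down 1 to R, right 4 to W — 17 moves in all.
Check: all 18 open cells covered.

Q - P - K - L - F - D - C - B - A - H - I - N - M - R - T - U - V - W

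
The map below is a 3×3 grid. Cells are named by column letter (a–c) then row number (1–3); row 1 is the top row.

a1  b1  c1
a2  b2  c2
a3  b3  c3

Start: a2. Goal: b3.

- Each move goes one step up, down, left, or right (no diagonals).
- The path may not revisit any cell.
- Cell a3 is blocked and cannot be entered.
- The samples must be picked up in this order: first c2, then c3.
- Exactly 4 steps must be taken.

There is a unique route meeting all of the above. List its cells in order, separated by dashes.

The waypoints must appear in the order c2, c3, with no cell reused.
Route from a2: 2× right (reaching c2), down to c3, left to b3 — 4 moves in all.
Check: order respected (c2 at step 2, c3 at step 3); 4 moves as required.

a2 - b2 - c2 - c3 - b3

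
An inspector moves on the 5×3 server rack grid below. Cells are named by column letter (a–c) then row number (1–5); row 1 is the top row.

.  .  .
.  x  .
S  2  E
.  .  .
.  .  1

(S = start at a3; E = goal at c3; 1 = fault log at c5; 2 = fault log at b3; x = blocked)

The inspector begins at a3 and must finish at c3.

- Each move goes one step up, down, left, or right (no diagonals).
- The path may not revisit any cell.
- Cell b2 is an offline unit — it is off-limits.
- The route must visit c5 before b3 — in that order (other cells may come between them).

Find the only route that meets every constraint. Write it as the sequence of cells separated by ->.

a3 -> a4 -> a5 -> b5 -> c5 -> c4 -> b4 -> b3 -> c3

The waypoints must appear in the order c5, b3, with no cell reused.
Route from a3: 2× down (reaching a5), 2× right (reaching c5), up to c4, left to b4, up to b3, right to c3 — 8 moves in all.
Check: order respected (1 at step 4, 2 at step 7).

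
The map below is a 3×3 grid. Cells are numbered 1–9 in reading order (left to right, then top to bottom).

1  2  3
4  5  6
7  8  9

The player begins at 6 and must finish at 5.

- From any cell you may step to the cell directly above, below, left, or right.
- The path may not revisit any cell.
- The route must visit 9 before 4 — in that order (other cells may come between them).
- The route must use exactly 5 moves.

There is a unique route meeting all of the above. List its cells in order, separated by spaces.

6 9 8 7 4 5

The waypoints must appear in the order 9, 4, with no cell reused.
Route from 6: down to 9, 2× left (reaching 7), up to 4, right to 5 — 5 moves in all.
Check: order respected (9 at step 1, 4 at step 4); 5 moves as required.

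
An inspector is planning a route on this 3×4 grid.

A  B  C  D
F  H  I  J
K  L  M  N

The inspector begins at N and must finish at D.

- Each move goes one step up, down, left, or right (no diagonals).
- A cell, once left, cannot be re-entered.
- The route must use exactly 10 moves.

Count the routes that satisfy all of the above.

Need simple routes of exactly 10 moves from N to D (Manhattan distance 2, so 4 moves are spent on a detour and 4 undoing it).
Branch systematically from the start, pruning whenever the remaining move budget drops below the Manhattan distance to D or differs from it in parity. Grouping the completions by first move — via J: 4; via M: 6 — and summing: 4 + 6 = 10.
That gives 10 routes.

10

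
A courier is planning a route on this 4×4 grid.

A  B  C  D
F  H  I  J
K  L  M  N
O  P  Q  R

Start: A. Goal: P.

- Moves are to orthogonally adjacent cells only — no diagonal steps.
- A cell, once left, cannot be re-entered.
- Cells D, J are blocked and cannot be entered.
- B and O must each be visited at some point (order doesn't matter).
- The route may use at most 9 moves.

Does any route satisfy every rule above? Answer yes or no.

One route that works: A → B → H → L → K → O → P.

yes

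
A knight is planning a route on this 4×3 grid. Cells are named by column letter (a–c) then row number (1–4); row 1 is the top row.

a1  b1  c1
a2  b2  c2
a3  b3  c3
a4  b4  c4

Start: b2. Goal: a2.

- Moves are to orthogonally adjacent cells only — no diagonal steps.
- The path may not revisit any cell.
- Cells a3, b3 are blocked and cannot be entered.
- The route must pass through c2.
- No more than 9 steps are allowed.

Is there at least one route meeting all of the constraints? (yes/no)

yes

One route that works: b2 → c2 → c1 → b1 → a1 → a2.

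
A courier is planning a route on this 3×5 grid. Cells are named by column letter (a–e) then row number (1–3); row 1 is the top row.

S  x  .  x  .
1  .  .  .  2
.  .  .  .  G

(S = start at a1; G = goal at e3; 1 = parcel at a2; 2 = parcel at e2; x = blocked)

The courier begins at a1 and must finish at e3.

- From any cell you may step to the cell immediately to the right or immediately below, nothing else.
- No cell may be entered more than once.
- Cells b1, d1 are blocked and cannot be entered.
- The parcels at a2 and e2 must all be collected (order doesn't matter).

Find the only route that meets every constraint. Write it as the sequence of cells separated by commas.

a1, a2, b2, c2, d2, e2, e3

Moves only go right or down, so the column and row indices never decrease.
Route from a1: down to a2, 4× right (reaching e2), down to e3 — 6 moves in all.
Check: all required cells visited.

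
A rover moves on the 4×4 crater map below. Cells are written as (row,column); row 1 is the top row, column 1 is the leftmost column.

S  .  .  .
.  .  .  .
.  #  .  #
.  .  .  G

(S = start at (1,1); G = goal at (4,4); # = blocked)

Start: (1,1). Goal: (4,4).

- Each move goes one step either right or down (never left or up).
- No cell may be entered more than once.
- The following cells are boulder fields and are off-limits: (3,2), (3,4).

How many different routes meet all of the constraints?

4

A right/down-only route from (1,1) to (4,4) makes exactly 3 down-moves and 3 right-moves in some order.
With no other constraints that would be C(6,3) = 20 routes.
Subtract routes through each blocked cell (inclusion–exclusion for overlaps): − through (3,2): 9 − through (3,4): 10 + through (3,2)&(3,4): 3 → 4.
That gives 4 routes.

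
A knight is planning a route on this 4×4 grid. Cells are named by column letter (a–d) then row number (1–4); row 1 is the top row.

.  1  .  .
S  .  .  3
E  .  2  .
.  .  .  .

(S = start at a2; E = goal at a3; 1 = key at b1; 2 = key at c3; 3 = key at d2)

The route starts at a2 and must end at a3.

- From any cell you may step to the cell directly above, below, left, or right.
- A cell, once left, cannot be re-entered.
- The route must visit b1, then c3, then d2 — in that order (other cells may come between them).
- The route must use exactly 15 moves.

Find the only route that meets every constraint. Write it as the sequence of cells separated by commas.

The waypoints must appear in the order b1, c3, d2, with no cell reused.
Route from a2: up 1 to a1, right 1 to b1, down 2 to b3, right 1 to c3, up 2 to c1, right 1 to d1, down 3 to d4, left 3 to a4, up 1 to a3 — 15 moves in all.
Check: order respected (1 at step 2, 2 at step 5, 3 at step 9); 15 moves as required.

a2, a1, b1, b2, b3, c3, c2, c1, d1, d2, d3, d4, c4, b4, a4, a3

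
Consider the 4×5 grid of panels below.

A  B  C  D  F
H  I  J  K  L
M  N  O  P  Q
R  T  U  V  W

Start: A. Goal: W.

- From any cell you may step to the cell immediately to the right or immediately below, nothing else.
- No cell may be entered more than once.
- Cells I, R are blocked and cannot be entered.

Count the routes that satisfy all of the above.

A right/down-only route from A to W makes exactly 3 down-moves and 4 right-moves in some order.
With no other constraints that would be C(7,3) = 35 routes.
Subtract routes through each blocked cell (inclusion–exclusion for overlaps): − through I: 20 − through R: 1 → 14.
That gives 14 routes.

14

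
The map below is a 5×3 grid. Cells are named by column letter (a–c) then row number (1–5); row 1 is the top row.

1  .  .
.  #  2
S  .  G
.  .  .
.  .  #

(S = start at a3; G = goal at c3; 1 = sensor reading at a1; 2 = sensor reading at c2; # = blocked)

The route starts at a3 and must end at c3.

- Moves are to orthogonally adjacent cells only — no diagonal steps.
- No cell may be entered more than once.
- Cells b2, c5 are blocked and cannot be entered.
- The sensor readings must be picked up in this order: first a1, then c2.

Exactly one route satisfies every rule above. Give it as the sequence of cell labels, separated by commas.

The waypoints must appear in the order a1, c2, with no cell reused.
Route from a3: 2× up (reaching a1), 2× right (reaching c1), 2× down (reaching c3) — 6 moves in all.
Check: order respected (1 at step 2, 2 at step 5).

a3, a2, a1, b1, c1, c2, c3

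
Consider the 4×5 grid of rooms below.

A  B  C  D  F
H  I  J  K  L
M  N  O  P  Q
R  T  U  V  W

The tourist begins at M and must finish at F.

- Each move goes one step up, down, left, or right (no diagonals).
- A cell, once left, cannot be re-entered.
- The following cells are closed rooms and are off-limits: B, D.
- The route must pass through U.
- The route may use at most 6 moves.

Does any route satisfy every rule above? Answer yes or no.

Even ignoring the no-revisit rule, getting from M to F via U needs at least 3 + 5 = 8 moves (Manhattan distance per leg), which exceeds the 6-move limit.

no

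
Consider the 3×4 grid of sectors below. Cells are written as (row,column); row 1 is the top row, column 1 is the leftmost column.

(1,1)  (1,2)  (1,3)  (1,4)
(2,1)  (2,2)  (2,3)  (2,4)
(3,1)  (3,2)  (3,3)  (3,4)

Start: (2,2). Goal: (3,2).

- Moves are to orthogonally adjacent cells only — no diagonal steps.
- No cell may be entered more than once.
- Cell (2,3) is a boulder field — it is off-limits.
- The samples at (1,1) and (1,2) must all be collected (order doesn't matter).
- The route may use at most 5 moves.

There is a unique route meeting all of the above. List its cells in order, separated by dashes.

The budget equals the shortest possible length, so every move has to be on a shortest route through the required cells.
Route from (2,2): up to (1,2), left to (1,1), 2× down (reaching (3,1)), right to (3,2) — 5 moves in all.
Check: all required cells visited; 5 ≤ 5 moves.

(2,2) - (1,2) - (1,1) - (2,1) - (3,1) - (3,2)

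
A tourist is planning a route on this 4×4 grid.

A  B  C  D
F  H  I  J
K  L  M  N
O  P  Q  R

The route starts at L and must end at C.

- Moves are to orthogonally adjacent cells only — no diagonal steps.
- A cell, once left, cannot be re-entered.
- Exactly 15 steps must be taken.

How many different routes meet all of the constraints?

Need simple routes of exactly 15 moves from L to C (Manhattan distance 3, so 6 moves are spent on a detour and 6 undoing it).
Enumerating: L H B A F K O P Q R N M I J D C | L P O K F A B H I M Q R N J D C | L M I H B A F K O P Q R N J D C | L M N R Q P O K F A B H I J D C.
That gives 4 routes.

4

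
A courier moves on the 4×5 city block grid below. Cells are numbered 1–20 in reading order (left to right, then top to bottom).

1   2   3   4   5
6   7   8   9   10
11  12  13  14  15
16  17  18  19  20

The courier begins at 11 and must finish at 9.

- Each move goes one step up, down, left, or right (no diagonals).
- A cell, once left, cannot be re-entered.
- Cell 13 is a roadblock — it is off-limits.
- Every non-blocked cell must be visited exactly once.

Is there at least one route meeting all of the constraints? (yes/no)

no

Colour the cells like a checkerboard: each orthogonal step flips colour, so a Hamiltonian route alternates colours. Here there are 9 cells of one colour and 10 of the other, with start on the same colour as the goal — the counts and endpoints can't be arranged into an alternating sequence of length 19, so no Hamiltonian route exists.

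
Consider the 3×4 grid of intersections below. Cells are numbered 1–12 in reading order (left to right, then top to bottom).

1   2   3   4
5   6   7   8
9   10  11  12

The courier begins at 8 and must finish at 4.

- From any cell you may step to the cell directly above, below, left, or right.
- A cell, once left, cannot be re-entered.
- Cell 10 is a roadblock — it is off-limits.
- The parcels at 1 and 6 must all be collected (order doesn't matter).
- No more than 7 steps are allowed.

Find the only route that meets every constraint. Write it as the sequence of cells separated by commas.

The 7-move cap with required stops at 1, 6 leaves no slack for detours.
Route from 8: 3× left (reaching 5), up to 1, 3× right (reaching 4) — 7 moves in all.
Check: all required cells visited; 7 ≤ 7 moves.

8, 7, 6, 5, 1, 2, 3, 4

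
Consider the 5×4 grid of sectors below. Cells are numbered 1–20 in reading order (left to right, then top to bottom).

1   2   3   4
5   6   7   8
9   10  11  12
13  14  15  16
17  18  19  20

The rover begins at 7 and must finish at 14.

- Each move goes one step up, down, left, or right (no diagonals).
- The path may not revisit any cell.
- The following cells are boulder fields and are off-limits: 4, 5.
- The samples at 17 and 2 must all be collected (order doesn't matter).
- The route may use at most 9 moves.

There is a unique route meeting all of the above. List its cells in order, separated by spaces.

7 3 2 6 10 9 13 17 18 14

The budget equals the shortest possible length, so every move has to be on a shortest route through the required cells.
Route from 7: up to 3, left to 2, 2× down (reaching 10), left to 9, 2× down (reaching 17), right to 18, up to 14 — 9 moves in all.
Check: all required cells visited; 9 ≤ 9 moves.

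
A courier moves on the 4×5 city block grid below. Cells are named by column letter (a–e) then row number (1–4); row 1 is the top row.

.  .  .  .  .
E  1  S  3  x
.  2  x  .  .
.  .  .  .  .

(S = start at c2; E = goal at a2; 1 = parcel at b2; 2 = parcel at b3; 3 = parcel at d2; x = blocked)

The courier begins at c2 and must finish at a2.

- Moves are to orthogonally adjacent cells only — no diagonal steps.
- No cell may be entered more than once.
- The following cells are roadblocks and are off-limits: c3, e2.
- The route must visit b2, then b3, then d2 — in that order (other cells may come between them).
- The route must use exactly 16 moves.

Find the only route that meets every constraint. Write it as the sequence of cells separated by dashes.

c2 - b2 - b3 - a3 - a4 - b4 - c4 - d4 - e4 - e3 - d3 - d2 - d1 - c1 - b1 - a1 - a2

The waypoints must appear in the order b2, b3, d2, with no cell reused.
Route from c2: left to b2, down to b3, left to a3, down to a4, 4× right (reaching e4), up to e3, left to d3, 2× up (reaching d1), 3× left (reaching a1), down to a2 — 16 moves in all.
Check: order respected (1 at step 1, 2 at step 2, 3 at step 11); 16 moves as required.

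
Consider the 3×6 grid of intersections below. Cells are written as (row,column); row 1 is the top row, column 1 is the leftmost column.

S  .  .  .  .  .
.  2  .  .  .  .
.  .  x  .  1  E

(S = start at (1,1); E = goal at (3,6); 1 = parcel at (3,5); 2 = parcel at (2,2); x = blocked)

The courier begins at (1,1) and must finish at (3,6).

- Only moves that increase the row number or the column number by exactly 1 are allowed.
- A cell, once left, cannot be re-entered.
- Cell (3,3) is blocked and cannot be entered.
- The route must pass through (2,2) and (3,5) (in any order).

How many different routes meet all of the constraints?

4

A right/down-only route from (1,1) to (3,6) makes exactly 2 down-moves and 5 right-moves in some order.
With no other constraints that would be C(7,2) = 21 routes.
A monotone route can only reach the required cells in the order (2,2), (3,5), so split there and multiply the segment counts (each segment already excludes blocked cells): (1,1)→(2,2): 2; (2,2)→(3,5): 2; (3,5)→(3,6): 1; product = 4.
That gives 4 routes.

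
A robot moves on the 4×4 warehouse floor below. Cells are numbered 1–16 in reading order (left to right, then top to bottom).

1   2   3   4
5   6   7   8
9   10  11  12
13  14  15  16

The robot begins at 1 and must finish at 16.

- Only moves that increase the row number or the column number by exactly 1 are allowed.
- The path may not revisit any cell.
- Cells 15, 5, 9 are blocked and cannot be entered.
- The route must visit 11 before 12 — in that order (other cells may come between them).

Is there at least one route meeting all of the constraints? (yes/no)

One route that works: 1 → 2 → 6 → 10 → 11 → 12 → 16.

yes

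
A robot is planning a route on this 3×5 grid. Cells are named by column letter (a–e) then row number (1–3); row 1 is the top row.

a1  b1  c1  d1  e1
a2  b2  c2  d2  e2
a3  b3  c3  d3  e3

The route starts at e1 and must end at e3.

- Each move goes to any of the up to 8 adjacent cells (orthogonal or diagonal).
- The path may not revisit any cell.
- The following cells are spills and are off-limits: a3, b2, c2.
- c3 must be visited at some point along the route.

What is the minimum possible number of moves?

4

Any route passes through c3 somewhere between e1 and e3. Summing Chebyshev distances along the two legs (e1 → c3 → e3) gives a lower bound of 2 + 2 = 4 moves.
A route of 4 moves achieves this: e1 → d2 → c3 → d3 → e3.
Since 4 matches the lower bound, it is optimal.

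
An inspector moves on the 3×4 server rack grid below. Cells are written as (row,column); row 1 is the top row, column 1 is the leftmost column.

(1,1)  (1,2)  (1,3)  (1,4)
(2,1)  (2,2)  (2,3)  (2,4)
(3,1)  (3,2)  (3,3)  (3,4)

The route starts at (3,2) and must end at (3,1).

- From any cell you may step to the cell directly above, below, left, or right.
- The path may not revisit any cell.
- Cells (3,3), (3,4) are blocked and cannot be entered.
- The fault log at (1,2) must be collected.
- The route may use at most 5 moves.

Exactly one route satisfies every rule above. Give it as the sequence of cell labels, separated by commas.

Any route must reach (1,2) and still end at (3,1) within 5 moves, so the order of the required stops is forced.
Route from (3,2): up 2 to (1,2), left 1 to (1,1), down 2 to (3,1) — 5 moves in all.
Check: all required cells visited; 5 ≤ 5 moves.

(3,2), (2,2), (1,2), (1,1), (2,1), (3,1)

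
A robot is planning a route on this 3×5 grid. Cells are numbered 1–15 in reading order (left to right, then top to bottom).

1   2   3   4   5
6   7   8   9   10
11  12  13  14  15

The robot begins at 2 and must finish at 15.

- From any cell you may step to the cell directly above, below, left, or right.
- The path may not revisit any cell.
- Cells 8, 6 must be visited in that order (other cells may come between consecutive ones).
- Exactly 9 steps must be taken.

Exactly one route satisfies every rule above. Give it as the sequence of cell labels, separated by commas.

2, 3, 8, 7, 6, 11, 12, 13, 14, 15

The waypoints must appear in the order 8, 6, with no cell reused.
Route from 2: right 1 to 3, down 1 to 8, left 2 to 6, down 1 to 11, right 4 to 15 — 9 moves in all.
Check: order respected (8 at step 2, 6 at step 4); 9 moves as required.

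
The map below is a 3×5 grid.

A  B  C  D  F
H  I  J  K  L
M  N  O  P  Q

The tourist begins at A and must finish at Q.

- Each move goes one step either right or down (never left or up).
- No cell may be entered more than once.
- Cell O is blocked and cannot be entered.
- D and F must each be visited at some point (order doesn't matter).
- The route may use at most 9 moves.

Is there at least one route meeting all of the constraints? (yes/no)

yes

One route that works: A → B → C → D → F → L → Q.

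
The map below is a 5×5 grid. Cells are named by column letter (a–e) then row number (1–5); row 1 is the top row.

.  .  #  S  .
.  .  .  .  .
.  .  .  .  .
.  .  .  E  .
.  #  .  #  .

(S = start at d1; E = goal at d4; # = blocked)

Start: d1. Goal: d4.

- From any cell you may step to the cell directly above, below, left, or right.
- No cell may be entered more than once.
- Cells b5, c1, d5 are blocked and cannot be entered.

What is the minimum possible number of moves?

The Manhattan distance from d1 to d4 is |1−4| + |4−4| = 3, so at least 3 moves are needed.
A route of 3 moves achieves this: d1 → d2 → d3 → d4.
Since 3 matches the lower bound, it is optimal.

3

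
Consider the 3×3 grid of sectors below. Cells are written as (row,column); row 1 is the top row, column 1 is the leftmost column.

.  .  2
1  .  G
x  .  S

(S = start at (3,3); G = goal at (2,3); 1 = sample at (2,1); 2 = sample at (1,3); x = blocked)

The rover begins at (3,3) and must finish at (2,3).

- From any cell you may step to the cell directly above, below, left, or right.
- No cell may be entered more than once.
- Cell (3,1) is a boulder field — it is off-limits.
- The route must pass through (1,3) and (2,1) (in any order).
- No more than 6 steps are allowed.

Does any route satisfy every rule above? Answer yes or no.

Even ignoring the no-revisit rule, getting from (3,3) to (2,3), taking the cheapest ordering (3,3) → (2,1) → (1,3) → (2,3) needs at least 3 + 3 + 1 = 7 moves (Manhattan distance per leg), which exceeds the 6-move limit.

no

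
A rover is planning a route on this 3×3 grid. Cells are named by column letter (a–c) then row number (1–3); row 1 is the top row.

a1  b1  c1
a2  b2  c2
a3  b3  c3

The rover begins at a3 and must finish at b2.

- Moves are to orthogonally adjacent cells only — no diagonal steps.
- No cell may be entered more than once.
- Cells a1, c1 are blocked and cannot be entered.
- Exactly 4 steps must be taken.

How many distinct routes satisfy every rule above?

Need simple routes of exactly 4 moves from a3 to b2 (Manhattan distance 2, so 1 moves are spent on a detour and 1 undoing it).
Enumerating: a3 b3 c3 c2 b2.
That gives 1 route.

1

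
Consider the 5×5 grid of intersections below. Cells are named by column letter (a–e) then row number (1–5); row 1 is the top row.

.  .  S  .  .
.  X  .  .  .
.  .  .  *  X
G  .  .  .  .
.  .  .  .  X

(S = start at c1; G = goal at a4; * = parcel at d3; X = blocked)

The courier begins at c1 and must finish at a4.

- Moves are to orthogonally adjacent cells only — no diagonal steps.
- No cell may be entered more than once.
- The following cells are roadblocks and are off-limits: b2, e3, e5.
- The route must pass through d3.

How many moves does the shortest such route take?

Any route passes through d3 somewhere between c1 and a4. Summing Manhattan distances along the two legs (c1 → d3 → a4) gives a lower bound of 3 + 4 = 7 moves.
A route of 7 moves achieves this: c1 → c2 → c3 → d3 → d4 → c4 → b4 → a4.
Since 7 matches the lower bound, it is optimal.

7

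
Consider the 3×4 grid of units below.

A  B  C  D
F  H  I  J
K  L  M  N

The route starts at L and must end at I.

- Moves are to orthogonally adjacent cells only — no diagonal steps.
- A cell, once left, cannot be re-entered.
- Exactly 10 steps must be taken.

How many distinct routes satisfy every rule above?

Need simple routes of exactly 10 moves from L to I (Manhattan distance 2, so 4 moves are spent on a detour and 4 undoing it).
Enumerating: L H F A B C D J N M I | L K F A B C D J N M I | L K F H B C D J N M I | L M N J D C B A F H I.
That gives 4 routes.

4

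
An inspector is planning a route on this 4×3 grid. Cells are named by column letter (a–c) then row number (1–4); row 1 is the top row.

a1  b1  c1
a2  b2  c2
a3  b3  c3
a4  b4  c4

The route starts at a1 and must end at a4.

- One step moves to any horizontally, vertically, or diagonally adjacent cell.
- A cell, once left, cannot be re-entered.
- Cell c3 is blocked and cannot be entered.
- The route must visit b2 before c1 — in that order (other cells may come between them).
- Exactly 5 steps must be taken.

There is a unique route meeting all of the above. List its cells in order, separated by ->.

The waypoints must appear in the order b2, c1, with no cell reused.
Route from a1: down-right 1 to b2, up-right 1 to c1, down 1 to c2, down-left 2 to a4 — 5 moves in all.
Check: order respected (b2 at step 1, c1 at step 2); 5 moves as required.

a1 -> b2 -> c1 -> c2 -> b3 -> a4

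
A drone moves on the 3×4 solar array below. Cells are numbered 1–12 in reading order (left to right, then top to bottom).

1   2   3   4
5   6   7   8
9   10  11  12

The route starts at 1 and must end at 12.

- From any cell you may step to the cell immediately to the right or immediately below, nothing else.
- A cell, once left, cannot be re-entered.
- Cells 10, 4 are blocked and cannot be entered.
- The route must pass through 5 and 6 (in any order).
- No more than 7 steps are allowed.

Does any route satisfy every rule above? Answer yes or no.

yes

One route that works: 1 → 5 → 6 → 7 → 11 → 12.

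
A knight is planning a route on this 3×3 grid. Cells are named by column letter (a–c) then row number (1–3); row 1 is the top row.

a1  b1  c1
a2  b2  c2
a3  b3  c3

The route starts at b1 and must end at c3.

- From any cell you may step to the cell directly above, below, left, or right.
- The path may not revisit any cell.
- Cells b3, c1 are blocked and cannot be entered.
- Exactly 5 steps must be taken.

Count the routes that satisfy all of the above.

Need simple routes of exactly 5 moves from b1 to c3 (Manhattan distance 3, so 1 moves are spent on a detour and 1 undoing it).
Enumerating: b1 a1 a2 b2 c2 c3.
That gives 1 route.

1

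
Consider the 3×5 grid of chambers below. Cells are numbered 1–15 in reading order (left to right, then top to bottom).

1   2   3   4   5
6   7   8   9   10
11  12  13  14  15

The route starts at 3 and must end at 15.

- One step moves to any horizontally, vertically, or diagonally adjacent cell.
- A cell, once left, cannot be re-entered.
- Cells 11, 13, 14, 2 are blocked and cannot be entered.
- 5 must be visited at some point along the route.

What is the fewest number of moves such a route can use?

4

Any route passes through 5 somewhere between 3 and 15. Summing Chebyshev distances along the two legs (3 → 5 → 15) gives a lower bound of 2 + 2 = 4 moves.
A route of 4 moves achieves this: 3 → 4 → 5 → 9 → 15.
Since 4 matches the lower bound, it is optimal.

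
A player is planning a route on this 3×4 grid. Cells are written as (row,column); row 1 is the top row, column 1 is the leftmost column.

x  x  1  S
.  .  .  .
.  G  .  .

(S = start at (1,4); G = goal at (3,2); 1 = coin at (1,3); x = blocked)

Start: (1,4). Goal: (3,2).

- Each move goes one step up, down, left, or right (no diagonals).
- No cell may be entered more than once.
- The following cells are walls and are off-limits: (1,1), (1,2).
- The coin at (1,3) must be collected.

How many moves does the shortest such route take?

4

Any route passes through (1,3) somewhere between (1,4) and (3,2). Summing Manhattan distances along the two legs ((1,4) → (1,3) → (3,2)) gives a lower bound of 1 + 3 = 4 moves.
A route of 4 moves achieves this: (1,4) → (1,3) → (2,3) → (3,3) → (3,2).
Since 4 matches the lower bound, it is optimal.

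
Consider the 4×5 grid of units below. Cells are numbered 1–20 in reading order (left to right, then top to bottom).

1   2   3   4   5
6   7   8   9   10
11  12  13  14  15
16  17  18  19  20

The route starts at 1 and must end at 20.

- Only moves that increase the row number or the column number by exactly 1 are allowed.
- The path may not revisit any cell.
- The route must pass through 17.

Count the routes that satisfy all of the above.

A right/down-only route from 1 to 20 makes exactly 3 down-moves and 4 right-moves in some order.
With no other constraints that would be C(7,3) = 35 routes.
Split at 17 and multiply the segment counts: 1→17: 4; 17→20: 1; product = 4.
That gives 4 routes.

4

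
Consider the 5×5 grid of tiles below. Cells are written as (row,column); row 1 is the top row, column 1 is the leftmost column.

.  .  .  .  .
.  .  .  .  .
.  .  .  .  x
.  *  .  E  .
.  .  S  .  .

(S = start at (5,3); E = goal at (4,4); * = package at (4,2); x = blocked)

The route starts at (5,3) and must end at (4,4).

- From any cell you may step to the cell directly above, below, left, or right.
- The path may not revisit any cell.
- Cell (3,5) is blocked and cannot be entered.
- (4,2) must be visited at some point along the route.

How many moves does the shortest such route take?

4

Any route passes through (4,2) somewhere between (5,3) and (4,4). Summing Manhattan distances along the two legs ((5,3) → (4,2) → (4,4)) gives a lower bound of 2 + 2 = 4 moves.
A route of 4 moves achieves this: (5,3) → (5,2) → (4,2) → (4,3) → (4,4).
Since 4 matches the lower bound, it is optimal.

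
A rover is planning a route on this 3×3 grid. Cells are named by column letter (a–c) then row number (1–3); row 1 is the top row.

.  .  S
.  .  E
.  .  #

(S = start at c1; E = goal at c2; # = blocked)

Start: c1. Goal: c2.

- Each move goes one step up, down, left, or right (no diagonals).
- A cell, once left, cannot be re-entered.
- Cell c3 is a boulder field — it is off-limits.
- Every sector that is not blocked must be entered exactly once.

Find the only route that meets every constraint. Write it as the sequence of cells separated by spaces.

c1 b1 a1 a2 a3 b3 b2 c2

Need to visit all 8 open cells exactly once, starting at c1 and ending at c2.
Cell a1 has only two open neighbours (a2 and b1), so the path must pass straight through it: one of those is the cell it's entered from and the other is where it exits.
Route from c1: 2× left (reaching a1), 2× down (reaching a3), right to b3, up to b2, right to c2 — 7 moves in all.
Check: all 8 open cells covered.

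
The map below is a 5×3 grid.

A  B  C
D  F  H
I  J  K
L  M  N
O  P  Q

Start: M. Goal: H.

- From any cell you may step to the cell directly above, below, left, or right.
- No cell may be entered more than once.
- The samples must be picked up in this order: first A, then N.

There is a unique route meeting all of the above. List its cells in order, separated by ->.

M -> J -> F -> B -> A -> D -> I -> L -> O -> P -> Q -> N -> K -> H

The waypoints must appear in the order A, N, with no cell reused.
Route from M: 3× up (reaching B), left to A, 4× down (reaching O), 2× right (reaching Q), 3× up (reaching H) — 13 moves in all.
Check: order respected (A at step 4, N at step 11).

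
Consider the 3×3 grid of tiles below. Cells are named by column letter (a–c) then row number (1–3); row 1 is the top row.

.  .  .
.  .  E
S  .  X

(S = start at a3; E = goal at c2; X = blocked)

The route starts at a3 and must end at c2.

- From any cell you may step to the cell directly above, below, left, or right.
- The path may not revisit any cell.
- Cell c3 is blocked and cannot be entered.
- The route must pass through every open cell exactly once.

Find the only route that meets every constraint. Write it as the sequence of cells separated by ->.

Need to visit all 8 open cells exactly once, starting at a3 and ending at c2.
Cell b3 has only two open neighbours (b2 and a3), so the path must pass straight through it: one of those is the cell it's entered from and the other is where it exits.
Route from a3: right to b3, up to b2, left to a2, up to a1, 2× right (reaching c1), down to c2 — 7 moves in all.
Check: all 8 open cells covered.

a3 -> b3 -> b2 -> a2 -> a1 -> b1 -> c1 -> c2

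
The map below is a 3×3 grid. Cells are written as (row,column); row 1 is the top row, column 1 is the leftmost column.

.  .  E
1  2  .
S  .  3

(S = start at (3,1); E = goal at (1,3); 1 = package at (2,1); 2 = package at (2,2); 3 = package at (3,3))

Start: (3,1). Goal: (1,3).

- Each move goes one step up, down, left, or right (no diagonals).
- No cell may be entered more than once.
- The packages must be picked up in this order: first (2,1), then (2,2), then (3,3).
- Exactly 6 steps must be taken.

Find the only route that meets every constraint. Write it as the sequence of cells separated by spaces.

(3,1) (2,1) (2,2) (3,2) (3,3) (2,3) (1,3)

The waypoints must appear in the order (2,1), (2,2), (3,3), with no cell reused.
Route from (3,1): up 1 to (2,1), right 1 to (2,2), down 1 to (3,2), right 1 to (3,3), up 2 to (1,3) — 6 moves in all.
Check: order respected (1 at step 1, 2 at step 2, 3 at step 4); 6 moves as required.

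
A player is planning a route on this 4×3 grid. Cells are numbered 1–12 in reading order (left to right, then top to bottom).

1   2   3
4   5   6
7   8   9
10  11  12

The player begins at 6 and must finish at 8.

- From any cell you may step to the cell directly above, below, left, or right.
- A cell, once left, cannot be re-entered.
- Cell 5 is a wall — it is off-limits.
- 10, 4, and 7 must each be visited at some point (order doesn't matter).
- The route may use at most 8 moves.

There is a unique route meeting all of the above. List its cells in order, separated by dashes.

6 - 3 - 2 - 1 - 4 - 7 - 10 - 11 - 8

The 8-move cap with required stops at 10, 4, 7 leaves no slack for detours.
Route from 6: up 1 to 3, left 2 to 1, down 3 to 10, right 1 to 11, up 1 to 8 — 8 moves in all.
Check: all required cells visited; 8 ≤ 8 moves.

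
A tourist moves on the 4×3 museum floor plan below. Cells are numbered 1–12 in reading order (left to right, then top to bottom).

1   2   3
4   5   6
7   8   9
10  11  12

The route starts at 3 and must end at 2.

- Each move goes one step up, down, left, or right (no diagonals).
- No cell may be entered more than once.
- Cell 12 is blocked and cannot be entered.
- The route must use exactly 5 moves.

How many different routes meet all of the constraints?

2

Need simple routes of exactly 5 moves from 3 to 2 (Manhattan distance 1, so 2 moves are spent on a detour and 2 undoing it).
Enumerating: 3 6 9 8 5 2 | 3 6 5 4 1 2.
That gives 2 routes.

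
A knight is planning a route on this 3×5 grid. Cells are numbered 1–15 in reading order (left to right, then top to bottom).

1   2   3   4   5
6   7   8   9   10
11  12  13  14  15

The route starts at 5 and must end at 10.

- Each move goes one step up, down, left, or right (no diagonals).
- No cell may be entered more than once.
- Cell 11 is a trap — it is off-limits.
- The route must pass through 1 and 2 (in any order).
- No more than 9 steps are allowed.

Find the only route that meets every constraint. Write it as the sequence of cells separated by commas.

5, 4, 3, 2, 1, 6, 7, 8, 9, 10

The 9-move cap with required stops at 1, 2 leaves no slack for detours.
Route from 5: left 4 to 1, down 1 to 6, right 4 to 10 — 9 moves in all.
Check: all required cells visited; 9 ≤ 9 moves.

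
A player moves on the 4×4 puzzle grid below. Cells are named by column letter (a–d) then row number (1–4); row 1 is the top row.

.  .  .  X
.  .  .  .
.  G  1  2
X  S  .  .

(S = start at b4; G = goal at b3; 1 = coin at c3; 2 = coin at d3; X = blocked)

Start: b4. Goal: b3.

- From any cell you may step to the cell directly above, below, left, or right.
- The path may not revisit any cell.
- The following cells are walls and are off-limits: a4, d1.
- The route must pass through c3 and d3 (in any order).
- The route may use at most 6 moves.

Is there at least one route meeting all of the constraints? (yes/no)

One route that works: b4 → c4 → d4 → d3 → c3 → b3.

yes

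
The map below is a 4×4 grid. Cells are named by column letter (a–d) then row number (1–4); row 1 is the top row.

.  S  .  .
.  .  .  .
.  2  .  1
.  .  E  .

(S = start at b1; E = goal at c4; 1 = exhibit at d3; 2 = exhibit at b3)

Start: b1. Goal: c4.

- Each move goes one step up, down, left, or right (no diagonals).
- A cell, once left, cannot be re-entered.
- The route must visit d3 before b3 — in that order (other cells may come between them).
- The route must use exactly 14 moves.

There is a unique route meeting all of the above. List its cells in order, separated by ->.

The waypoints must appear in the order d3, b3, with no cell reused.
Route from b1: left 1 to a1, down 1 to a2, right 2 to c2, up 1 to c1, right 1 to d1, down 2 to d3, left 3 to a3, down 1 to a4, right 2 to c4 — 14 moves in all.
Check: order respected (1 at step 8, 2 at step 10); 14 moves as required.

b1 -> a1 -> a2 -> b2 -> c2 -> c1 -> d1 -> d2 -> d3 -> c3 -> b3 -> a3 -> a4 -> b4 -> c4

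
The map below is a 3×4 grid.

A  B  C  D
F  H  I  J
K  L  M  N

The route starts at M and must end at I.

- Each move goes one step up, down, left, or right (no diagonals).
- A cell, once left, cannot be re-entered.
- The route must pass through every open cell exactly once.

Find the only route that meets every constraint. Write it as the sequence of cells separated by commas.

M, N, J, D, C, B, A, F, K, L, H, I

Need to visit all 12 open cells exactly once, starting at M and ending at I.
Route from M: right to N, 2× up (reaching D), 3× left (reaching A), 2× down (reaching K), right to L, up to H, right to I — 11 moves in all.
Check: all 12 open cells covered.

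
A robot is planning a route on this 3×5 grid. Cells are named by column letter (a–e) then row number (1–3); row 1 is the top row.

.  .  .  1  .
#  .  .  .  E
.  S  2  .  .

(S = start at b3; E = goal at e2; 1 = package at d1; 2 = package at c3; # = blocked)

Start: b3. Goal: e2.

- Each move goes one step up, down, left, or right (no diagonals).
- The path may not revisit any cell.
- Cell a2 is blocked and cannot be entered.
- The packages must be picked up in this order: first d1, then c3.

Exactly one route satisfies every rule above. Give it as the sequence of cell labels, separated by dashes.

b3 - b2 - b1 - c1 - d1 - d2 - c2 - c3 - d3 - e3 - e2

The waypoints must appear in the order d1, c3, with no cell reused.
Route from b3: up 2 to b1, right 2 to d1, down 1 to d2, left 1 to c2, down 1 to c3, right 2 to e3, up 1 to e2 — 10 moves in all.
Check: order respected (1 at step 4, 2 at step 7).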